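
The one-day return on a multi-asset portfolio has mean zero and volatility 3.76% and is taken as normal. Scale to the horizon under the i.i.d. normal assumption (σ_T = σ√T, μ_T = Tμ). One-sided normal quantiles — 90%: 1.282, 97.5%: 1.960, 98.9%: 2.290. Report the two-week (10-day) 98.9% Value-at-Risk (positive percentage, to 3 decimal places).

σ_{10d} = 3.76% × √10 = 11.890%.
VaR = 2.290 × 11.890% = 27.228%.

27.228%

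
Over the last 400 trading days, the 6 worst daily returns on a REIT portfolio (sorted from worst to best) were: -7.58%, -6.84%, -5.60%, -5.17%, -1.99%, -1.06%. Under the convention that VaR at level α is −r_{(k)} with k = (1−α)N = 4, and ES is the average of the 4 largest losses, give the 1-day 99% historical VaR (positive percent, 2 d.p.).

5.17%

k = 4; the 4th lowest return is -5.17%, so VaR = 5.17%.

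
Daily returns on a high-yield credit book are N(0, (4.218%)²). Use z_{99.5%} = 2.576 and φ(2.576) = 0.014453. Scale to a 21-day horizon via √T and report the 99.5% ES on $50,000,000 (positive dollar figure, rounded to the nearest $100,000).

σ_{21d} = 4.218% × √21 = 19.329%.
ES multiplier = φ(z)/(1−α) = 0.014453/0.005 = 2.891.
ES = 19.329% × 2.891 = 55.880%; on $50,000,000: $27,940,000.

$27,900,000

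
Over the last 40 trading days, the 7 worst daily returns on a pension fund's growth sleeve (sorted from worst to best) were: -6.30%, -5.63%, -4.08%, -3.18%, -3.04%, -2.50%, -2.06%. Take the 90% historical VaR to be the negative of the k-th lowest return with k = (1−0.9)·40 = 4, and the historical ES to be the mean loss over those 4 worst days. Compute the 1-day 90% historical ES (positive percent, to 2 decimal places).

4.80%

The 4 worst returns sum to -19.19%.
ES = −(-19.19%) / 4 = 4.7975% ≈ 4.80%.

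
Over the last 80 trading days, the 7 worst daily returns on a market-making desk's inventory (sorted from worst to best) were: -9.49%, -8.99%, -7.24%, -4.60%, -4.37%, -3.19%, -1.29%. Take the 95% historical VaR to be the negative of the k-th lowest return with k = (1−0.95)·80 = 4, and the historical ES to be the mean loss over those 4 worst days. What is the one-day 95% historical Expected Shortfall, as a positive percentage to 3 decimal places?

7.580%

The 4 worst returns sum to -30.32%.
ES = −(-30.32%) / 4 = 7.58% ≈ 7.580%.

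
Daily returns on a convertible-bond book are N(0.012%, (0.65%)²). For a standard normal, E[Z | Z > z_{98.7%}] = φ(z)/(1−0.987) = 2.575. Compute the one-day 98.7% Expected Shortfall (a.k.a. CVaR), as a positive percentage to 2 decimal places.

1.66%

ES = −(0.012%) + 0.65% × 2.575 = 1.662%.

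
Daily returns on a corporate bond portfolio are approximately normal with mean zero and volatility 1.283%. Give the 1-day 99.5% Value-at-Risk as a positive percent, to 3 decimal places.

3.305%

At 99.5% one-sided, z = 2.576.
VaR = z·σ = 2.576 × 1.283% = 3.305%.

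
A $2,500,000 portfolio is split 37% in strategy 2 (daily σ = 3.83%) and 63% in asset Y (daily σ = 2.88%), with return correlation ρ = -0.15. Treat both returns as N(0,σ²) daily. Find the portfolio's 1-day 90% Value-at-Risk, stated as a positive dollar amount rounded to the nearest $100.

σ_p² = 0.37²·3.83² + 0.63²·2.88² + 2·-0.15·0.37·0.63·3.83·2.88 = 4.5289 (%²).
σ_p = √4.5289 = 2.128%.
At 90%, z = 1.282.
VaR = 1.282 × 2.128% = 2.728%; on $2,500,000 that is $68,200.

$68,200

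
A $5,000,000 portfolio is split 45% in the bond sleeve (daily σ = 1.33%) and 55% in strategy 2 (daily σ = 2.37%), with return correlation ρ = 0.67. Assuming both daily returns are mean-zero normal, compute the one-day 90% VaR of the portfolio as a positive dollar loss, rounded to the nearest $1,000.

σ_p² = 0.45²·1.33² + 0.55²·2.37² + 2·0.67·0.45·0.55·1.33·2.37 = 3.1027 (%²).
σ_p = √3.1027 = 1.761%.
At 90%, z = 1.282.
VaR = 1.282 × 1.761% = 2.258%; on $5,000,000 that is $112,900.

$113,000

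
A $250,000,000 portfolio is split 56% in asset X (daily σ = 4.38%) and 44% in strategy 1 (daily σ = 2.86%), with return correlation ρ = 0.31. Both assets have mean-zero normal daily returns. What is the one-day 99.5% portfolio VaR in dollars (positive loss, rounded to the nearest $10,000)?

$19,860,000

σ_p² = 0.56²·4.38² + 0.44²·2.86² + 2·0.31·0.56·0.44·4.38·2.86 = 9.5135 (%²).
σ_p = √9.5135 = 3.084%.
At 99.5%, z = 2.576.
VaR = 2.576 × 3.084% = 7.944%; on $250,000,000 that is $19,860,000.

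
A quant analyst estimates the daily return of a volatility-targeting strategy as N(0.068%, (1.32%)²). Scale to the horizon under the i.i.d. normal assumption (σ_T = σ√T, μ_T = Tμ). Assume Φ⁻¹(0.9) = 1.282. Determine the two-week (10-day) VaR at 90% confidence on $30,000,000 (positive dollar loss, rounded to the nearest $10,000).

$1,400,000

σ_{10d} = 1.32% × √10 = 4.174%; μ_{10d} = 10 × 0.068% = 0.680%.
VaR = −(0.680%) + 1.282 × 4.174% = 4.671%.
On $30,000,000: 0.04671 × $30,000,000 = $1,401,300.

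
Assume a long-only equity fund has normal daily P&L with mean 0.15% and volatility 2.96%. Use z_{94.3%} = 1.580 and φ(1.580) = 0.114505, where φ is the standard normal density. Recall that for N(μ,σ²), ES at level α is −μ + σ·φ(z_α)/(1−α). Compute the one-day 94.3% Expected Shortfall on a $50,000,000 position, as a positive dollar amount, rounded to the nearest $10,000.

Tail multiplier: φ(z)/(1−α) = 0.114505 / 0.057 = 2.009.
ES = −(0.15%) + 2.96% × 2.009 = 5.797%.
On $50,000,000: 0.05797 × $50,000,000 = $2,898,500.

$2,900,000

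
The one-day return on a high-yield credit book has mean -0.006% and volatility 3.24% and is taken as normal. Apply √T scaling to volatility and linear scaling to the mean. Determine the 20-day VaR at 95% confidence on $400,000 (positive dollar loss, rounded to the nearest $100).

At 95%, z = 1.645.
σ_{20d} = 3.24% × √20 = 14.490%; μ_{20d} = 20 × -0.006% = -0.120%.
VaR = −(-0.120%) + 1.645 × 14.490% = 23.956%.
On $400,000: 0.23956 × $400,000 = $95,824.

$95,800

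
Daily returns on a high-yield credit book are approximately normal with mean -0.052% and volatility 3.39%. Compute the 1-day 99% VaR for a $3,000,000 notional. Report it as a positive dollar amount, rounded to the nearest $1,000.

At 99% one-sided, z = 2.326.
VaR = −μ + z·σ = −(-0.052%) + 2.326 × 3.39% = 7.937%.
On $3,000,000: 0.07937 × $3,000,000 = $238,110.

$238,000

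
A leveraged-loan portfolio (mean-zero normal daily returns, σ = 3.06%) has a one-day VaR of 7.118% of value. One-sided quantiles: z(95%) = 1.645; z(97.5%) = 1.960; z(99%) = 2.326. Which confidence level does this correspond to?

Implied z = VaR/σ = 7.118 / 3.06 = 2.326.
This matches z(99%) = 2.326.

99%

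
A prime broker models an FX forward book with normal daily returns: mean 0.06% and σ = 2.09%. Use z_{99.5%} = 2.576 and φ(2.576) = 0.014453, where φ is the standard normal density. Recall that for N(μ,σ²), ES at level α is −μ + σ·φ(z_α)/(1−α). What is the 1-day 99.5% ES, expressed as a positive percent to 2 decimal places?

Tail multiplier: φ(z)/(1−α) = 0.014453 / 0.005 = 2.891.
ES = −(0.06%) + 2.09% × 2.891 = 5.982%.

5.98%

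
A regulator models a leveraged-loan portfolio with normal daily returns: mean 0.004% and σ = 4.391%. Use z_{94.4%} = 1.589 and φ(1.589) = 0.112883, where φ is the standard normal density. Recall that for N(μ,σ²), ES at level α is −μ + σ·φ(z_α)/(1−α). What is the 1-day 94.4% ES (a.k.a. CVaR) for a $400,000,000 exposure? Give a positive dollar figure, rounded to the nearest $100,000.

Tail multiplier: φ(z)/(1−α) = 0.112883 / 0.056 = 2.016.
ES = −(0.004%) + 4.391% × 2.016 = 8.848%.
On $400,000,000: 0.08848 × $400,000,000 = $35,392,000.

$35,400,000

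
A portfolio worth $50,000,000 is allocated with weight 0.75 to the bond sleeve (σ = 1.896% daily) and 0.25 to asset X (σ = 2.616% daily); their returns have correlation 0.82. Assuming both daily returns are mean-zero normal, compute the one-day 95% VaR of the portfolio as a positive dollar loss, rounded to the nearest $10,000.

$1,640,000

σ_p² = 0.75²·1.896² + 0.25²·2.616² + 2·0.82·0.75·0.25·1.896·2.616 = 3.9750 (%²).
σ_p = √3.9750 = 1.994%.
At 95%, z = 1.645.
VaR = 1.645 × 1.994% = 3.280%; on $50,000,000 that is $1,640,000.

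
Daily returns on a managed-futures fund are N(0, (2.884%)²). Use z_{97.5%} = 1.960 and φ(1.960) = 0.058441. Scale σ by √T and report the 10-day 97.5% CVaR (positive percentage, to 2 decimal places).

σ_{10d} = 2.884% × √10 = 9.120%.
ES multiplier = φ(z)/(1−α) = 0.058441/0.025 = 2.338.
ES = 9.120% × 2.338 = 21.323%.

21.32%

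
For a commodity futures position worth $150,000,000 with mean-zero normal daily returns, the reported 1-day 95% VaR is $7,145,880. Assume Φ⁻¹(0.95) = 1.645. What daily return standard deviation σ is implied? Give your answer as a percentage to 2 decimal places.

VaR as a fraction: $7,145,880 / $150,000,000 = 4.764%.
σ = VaR / z = 4.764% / 1.645 = 2.896%.

2.90%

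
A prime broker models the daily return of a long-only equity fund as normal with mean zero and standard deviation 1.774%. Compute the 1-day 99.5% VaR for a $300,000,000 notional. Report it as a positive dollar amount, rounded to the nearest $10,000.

$13,710,000

At 99.5% one-sided, z = 2.576.
VaR = z·σ = 2.576 × 1.774% = 4.570%.
On $300,000,000: 0.04570 × $300,000,000 = $13,710,000.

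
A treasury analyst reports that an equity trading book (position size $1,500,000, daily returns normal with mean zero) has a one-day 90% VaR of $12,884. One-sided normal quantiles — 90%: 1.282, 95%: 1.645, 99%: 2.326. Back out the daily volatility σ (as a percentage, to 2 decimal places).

VaR as a fraction: $12,884 / $1,500,000 = 0.859%.
σ = VaR / z = 0.859% / 1.282 = 0.670%.

0.67%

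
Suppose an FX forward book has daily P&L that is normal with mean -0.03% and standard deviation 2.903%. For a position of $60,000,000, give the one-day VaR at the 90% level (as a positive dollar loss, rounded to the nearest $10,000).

$2,250,000

At 90% one-sided, z = 1.282.
VaR = −μ + z·σ = −(-0.03%) + 1.282 × 2.903% = 3.752%.
On $60,000,000: 0.03752 × $60,000,000 = $2,251,200.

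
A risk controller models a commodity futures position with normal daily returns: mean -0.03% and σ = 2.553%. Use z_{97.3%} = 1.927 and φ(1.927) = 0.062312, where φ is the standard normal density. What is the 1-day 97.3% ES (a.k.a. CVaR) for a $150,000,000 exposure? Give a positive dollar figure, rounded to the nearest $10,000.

$8,880,000

Tail multiplier: φ(z)/(1−α) = 0.062312 / 0.027 = 2.308.
ES = −(-0.03%) + 2.553% × 2.308 = 5.922%.
On $150,000,000: 0.05922 × $150,000,000 = $8,883,000.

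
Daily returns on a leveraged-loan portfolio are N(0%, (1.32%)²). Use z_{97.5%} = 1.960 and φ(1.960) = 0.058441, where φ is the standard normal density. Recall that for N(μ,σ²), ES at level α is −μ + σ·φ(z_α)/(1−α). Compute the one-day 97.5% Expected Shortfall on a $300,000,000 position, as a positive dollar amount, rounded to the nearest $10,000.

$9,260,000

Tail multiplier: φ(z)/(1−α) = 0.058441 / 0.025 = 2.338.
ES = 1.32% × 2.338 = 3.086%.
On $300,000,000: 0.03086 × $300,000,000 = $9,258,000.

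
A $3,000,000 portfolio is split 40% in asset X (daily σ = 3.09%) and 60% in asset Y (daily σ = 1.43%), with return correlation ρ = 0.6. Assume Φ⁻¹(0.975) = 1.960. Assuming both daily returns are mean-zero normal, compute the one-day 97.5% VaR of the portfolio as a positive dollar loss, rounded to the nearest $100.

$110,600

σ_p² = 0.4²·3.09² + 0.6²·1.43² + 2·0.6·0.4·0.6·3.09·1.43 = 3.5364 (%²).
σ_p = √3.5364 = 1.881%.
VaR = 1.960 × 1.881% = 3.687%; on $3,000,000 that is $110,610.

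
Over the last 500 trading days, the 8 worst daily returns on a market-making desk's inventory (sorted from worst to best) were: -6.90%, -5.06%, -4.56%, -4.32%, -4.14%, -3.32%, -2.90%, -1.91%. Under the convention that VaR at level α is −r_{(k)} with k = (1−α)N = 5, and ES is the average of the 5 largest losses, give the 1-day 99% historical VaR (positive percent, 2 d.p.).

k = 5; the 5th lowest return is -4.14%, so VaR = 4.14%.

4.14%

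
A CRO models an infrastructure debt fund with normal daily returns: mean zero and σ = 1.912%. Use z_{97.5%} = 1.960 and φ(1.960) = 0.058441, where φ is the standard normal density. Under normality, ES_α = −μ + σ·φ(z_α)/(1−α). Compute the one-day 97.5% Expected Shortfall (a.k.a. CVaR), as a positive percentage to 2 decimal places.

Tail multiplier: φ(z)/(1−α) = 0.058441 / 0.025 = 2.338.
ES = 1.912% × 2.338 = 4.470%.

4.47%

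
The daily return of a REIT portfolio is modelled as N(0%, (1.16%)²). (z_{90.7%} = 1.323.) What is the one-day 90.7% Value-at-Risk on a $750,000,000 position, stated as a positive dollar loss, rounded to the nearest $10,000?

VaR = z·σ = 1.323 × 1.16% = 1.535%.
On $750,000,000: 0.01535 × $750,000,000 = $11,512,500.

$11,510,000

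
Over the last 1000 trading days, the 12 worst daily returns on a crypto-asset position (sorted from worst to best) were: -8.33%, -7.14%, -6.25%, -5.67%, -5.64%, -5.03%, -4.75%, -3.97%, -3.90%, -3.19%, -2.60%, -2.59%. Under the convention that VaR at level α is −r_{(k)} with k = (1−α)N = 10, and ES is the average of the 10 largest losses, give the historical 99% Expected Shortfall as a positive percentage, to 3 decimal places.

5.387%

The 10 worst returns sum to -53.87%.
ES = −(-53.87%) / 10 = 5.387%.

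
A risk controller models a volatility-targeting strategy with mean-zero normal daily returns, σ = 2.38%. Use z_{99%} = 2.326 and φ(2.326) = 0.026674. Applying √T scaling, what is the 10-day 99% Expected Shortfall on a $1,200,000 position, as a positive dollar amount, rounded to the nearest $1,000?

$241,000

σ_{10d} = 2.38% × √10 = 7.526%.
ES multiplier = φ(z)/(1−α) = 0.026674/0.01 = 2.667.
ES = 7.526% × 2.667 = 20.072%; on $1,200,000: $240,864.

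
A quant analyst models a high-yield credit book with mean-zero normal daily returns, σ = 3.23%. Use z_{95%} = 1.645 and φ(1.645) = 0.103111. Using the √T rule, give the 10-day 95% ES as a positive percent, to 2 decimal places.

21.06%

σ_{10d} = 3.23% × √10 = 10.214%.
ES multiplier = φ(z)/(1−α) = 0.103111/0.05 = 2.062.
ES = 10.214% × 2.062 = 21.061%.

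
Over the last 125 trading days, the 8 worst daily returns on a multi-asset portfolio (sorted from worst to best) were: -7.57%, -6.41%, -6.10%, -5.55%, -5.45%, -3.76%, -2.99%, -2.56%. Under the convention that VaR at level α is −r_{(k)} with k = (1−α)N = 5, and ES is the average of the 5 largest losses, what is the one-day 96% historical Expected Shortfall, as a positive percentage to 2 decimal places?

6.22%

The 5 worst returns sum to -31.08%.
ES = −(-31.08%) / 5 = 6.216% ≈ 6.22%.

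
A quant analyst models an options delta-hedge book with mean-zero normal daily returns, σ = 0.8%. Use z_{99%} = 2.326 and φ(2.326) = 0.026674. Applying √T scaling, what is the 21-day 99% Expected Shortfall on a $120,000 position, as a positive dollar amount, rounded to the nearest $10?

$11,730

σ_{21d} = 0.8% × √21 = 3.666%.
ES multiplier = φ(z)/(1−α) = 0.026674/0.01 = 2.667.
ES = 3.666% × 2.667 = 9.777%; on $120,000: $11,732.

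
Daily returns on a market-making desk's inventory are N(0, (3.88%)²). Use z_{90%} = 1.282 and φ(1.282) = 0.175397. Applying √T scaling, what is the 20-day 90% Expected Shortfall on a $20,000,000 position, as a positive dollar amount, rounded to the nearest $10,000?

σ_{20d} = 3.88% × √20 = 17.352%.
ES multiplier = φ(z)/(1−α) = 0.175397/0.1 = 1.754.
ES = 17.352% × 1.754 = 30.435%; on $20,000,000: $6,087,000.

$6,090,000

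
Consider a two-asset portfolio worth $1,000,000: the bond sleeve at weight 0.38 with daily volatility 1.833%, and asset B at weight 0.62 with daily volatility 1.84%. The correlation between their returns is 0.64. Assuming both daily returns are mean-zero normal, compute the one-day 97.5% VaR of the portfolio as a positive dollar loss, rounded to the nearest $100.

σ_p² = 0.38²·1.833² + 0.62²·1.84² + 2·0.64·0.38·0.62·1.833·1.84 = 2.8037 (%²).
σ_p = √2.8037 = 1.674%.
At 97.5%, z = 1.960.
VaR = 1.960 × 1.674% = 3.281%; on $1,000,000 that is $32,810.

$32,800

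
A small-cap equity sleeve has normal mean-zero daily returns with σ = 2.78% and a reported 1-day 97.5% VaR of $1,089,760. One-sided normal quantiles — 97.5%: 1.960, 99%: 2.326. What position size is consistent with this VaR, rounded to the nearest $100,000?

$20,000,000

VaR as a fraction of value: z·σ = 1.960 × 2.78% = 5.4488%.
Position = $1,089,760 / 0.054488 = $20,000,000.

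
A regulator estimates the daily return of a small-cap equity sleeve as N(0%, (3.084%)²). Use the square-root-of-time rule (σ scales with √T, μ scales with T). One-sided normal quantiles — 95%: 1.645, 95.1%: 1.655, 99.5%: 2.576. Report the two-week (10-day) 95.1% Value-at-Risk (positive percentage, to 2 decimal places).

16.14%

σ_{10d} = 3.084% × √10 = 9.752%.
VaR = 1.655 × 9.752% = 16.140%.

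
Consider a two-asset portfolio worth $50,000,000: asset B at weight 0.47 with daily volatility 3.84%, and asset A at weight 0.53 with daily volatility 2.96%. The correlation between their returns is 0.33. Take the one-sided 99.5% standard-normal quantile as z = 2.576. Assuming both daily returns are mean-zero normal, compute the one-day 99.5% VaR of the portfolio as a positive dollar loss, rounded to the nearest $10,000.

$3,550,000

σ_p² = 0.47²·3.84² + 0.53²·2.96² + 2·0.33·0.47·0.53·3.84·2.96 = 7.5871 (%²).
σ_p = √7.5871 = 2.754%.
VaR = 2.576 × 2.754% = 7.094%; on $50,000,000 that is $3,547,000.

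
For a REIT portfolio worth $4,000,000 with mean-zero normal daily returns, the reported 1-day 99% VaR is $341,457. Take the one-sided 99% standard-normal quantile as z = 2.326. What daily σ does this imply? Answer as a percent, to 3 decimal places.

3.670%

VaR as a fraction: $341,457 / $4,000,000 = 8.536%.
σ = VaR / z = 8.536% / 2.326 = 3.670%.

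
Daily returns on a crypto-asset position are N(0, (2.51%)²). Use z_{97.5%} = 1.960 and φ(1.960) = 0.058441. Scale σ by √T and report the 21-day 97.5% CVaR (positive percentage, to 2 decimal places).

σ_{21d} = 2.51% × √21 = 11.502%.
ES multiplier = φ(z)/(1−α) = 0.058441/0.025 = 2.338.
ES = 11.502% × 2.338 = 26.892%.

26.89%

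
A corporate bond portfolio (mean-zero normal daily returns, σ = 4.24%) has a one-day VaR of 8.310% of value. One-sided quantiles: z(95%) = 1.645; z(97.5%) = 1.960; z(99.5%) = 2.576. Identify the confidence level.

97.5%

Implied z = VaR/σ = 8.310 / 4.24 = 1.960.
This matches z(97.5%) = 1.960.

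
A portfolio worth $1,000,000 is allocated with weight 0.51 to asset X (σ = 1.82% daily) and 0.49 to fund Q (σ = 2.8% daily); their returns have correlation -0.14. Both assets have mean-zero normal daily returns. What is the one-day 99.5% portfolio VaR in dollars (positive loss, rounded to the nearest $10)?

$39,800

σ_p² = 0.51²·1.82² + 0.49²·2.8² + 2·-0.14·0.51·0.49·1.82·2.8 = 2.3874 (%²).
σ_p = √2.3874 = 1.545%.
At 99.5%, z = 2.576.
VaR = 2.576 × 1.545% = 3.980%; on $1,000,000 that is $39,800.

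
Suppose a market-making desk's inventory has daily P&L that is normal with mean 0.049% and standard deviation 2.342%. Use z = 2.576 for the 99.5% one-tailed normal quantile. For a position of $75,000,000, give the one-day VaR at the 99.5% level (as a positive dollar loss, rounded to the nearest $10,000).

$4,490,000

VaR = −μ + z·σ = −(0.049%) + 2.576 × 2.342% = 5.984%.
On $75,000,000: 0.05984 × $75,000,000 = $4,488,000.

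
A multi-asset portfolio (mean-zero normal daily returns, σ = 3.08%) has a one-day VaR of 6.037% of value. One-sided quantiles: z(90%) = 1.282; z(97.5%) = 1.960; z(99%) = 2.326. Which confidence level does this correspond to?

97.5%

Implied z = VaR/σ = 6.037 / 3.08 = 1.960.
This matches z(97.5%) = 1.960.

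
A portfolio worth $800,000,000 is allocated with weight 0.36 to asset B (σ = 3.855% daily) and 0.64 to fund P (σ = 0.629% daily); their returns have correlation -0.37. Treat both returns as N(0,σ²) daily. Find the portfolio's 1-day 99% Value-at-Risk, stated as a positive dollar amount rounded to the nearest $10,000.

$24,080,000

σ_p² = 0.36²·3.855² + 0.64²·0.629² + 2·-0.37·0.36·0.64·3.855·0.629 = 1.6746 (%²).
σ_p = √1.6746 = 1.294%.
At 99%, z = 2.326.
VaR = 2.326 × 1.294% = 3.010%; on $800,000,000 that is $24,080,000.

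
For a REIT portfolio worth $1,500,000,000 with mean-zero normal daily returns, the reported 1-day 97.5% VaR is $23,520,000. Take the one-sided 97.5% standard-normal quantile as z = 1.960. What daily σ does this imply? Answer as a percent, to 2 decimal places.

VaR as a fraction: $23,520,000 / $1,500,000,000 = 1.568%.
σ = VaR / z = 1.568% / 1.960 = 0.800%.

0.80%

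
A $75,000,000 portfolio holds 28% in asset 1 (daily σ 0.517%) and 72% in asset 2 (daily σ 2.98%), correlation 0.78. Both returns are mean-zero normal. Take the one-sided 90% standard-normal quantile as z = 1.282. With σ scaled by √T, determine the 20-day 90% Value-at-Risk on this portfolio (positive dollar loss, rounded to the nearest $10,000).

$9,720,000

σ_p = √(0.28²·0.517² + 0.72²·2.98² + 2·0.78·0.28·0.72·0.517·2.98) = 2.260%.
σ_{20d} = 2.260% × √20 = 10.107%.
VaR = 1.282 × 10.107% = 12.957%; on $75,000,000 that is $9,717,750.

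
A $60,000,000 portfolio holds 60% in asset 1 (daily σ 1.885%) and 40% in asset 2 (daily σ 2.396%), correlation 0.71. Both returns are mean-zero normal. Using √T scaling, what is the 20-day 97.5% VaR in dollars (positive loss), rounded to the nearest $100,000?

$10,200,000

σ_p = √(0.6²·1.885² + 0.4²·2.396² + 2·0.71·0.6·0.4·1.885·2.396) = 1.933%.
σ_{20d} = 1.933% × √20 = 8.645%.
z(97.5%) = 1.960.
VaR = 1.960 × 8.645% = 16.944%; on $60,000,000 that is $10,166,400.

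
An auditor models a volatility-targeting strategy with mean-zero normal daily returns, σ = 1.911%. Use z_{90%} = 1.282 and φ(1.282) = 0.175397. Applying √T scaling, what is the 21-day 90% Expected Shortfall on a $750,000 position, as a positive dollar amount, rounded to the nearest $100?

$115,200

σ_{21d} = 1.911% × √21 = 8.757%.
ES multiplier = φ(z)/(1−α) = 0.175397/0.1 = 1.754.
ES = 8.757% × 1.754 = 15.360%; on $750,000: $115,200.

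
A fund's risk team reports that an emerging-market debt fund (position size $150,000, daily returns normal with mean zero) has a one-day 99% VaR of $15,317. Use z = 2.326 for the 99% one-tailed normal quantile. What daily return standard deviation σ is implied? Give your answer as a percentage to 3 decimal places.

VaR as a fraction: $15,317 / $150,000 = 10.211%.
σ = VaR / z = 10.211% / 2.326 = 4.390%.

4.390%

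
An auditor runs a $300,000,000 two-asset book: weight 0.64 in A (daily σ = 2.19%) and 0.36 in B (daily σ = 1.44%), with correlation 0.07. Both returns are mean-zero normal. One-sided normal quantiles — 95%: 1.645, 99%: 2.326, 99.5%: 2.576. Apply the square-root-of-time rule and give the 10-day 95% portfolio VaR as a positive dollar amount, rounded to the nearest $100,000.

σ_p = √(0.64²·2.19² + 0.36²·1.44² + 2·0.07·0.64·0.36·2.19·1.44) = 1.528%.
σ_{10d} = 1.528% × √10 = 4.832%.
VaR = 1.645 × 4.832% = 7.949%; on $300,000,000 that is $23,847,000.

$23,800,000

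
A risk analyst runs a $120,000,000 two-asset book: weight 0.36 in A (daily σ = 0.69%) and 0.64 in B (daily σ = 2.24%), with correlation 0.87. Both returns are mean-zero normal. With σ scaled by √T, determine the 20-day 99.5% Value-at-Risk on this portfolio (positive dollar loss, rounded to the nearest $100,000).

σ_p = √(0.36²·0.69² + 0.64²·2.24² + 2·0.87·0.36·0.64·0.69·2.24) = 1.654%.
σ_{20d} = 1.654% × √20 = 7.397%.
z(99.5%) = 2.576.
VaR = 2.576 × 7.397% = 19.055%; on $120,000,000 that is $22,866,000.

$22,900,000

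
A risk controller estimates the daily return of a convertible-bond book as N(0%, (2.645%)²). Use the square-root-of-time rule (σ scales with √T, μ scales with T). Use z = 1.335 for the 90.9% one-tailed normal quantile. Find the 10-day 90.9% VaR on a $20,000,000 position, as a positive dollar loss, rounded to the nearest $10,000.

σ_{10d} = 2.645% × √10 = 8.364%.
VaR = 1.335 × 8.364% = 11.166%.
On $20,000,000: 0.11166 × $20,000,000 = $2,233,200.

$2,230,000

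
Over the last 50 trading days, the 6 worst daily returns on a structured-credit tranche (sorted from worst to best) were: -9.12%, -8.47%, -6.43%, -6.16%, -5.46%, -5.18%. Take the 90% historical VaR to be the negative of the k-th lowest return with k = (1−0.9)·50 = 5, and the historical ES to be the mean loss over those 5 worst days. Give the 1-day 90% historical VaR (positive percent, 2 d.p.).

k = 5; the 5th lowest return is -5.46%, so VaR = 5.46%.

5.46%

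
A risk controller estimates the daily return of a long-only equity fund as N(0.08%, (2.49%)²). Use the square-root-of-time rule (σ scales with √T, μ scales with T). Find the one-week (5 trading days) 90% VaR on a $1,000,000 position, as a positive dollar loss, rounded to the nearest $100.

$67,400

At 90%, z = 1.282.
σ_{5d} = 2.49% × √5 = 5.568%; μ_{5d} = 5 × 0.08% = 0.400%.
VaR = −(0.400%) + 1.282 × 5.568% = 6.738%.
On $1,000,000: 0.06738 × $1,000,000 = $67,380.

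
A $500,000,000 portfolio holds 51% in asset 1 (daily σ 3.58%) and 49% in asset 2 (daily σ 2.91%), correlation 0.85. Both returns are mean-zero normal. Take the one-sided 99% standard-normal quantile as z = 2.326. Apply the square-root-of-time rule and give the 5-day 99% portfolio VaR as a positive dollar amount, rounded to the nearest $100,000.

$81,400,000

σ_p = √(0.51²·3.58² + 0.49²·2.91² + 2·0.85·0.51·0.49·3.58·2.91) = 3.129%.
σ_{5d} = 3.129% × √5 = 6.997%.
VaR = 2.326 × 6.997% = 16.275%; on $500,000,000 that is $81,375,000.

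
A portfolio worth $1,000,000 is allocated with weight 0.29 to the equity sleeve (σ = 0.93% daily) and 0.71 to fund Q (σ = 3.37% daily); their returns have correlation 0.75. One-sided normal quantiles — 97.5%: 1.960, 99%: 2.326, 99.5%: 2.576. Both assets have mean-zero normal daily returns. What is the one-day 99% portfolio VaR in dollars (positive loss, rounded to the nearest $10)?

$60,500

σ_p² = 0.29²·0.93² + 0.71²·3.37² + 2·0.75·0.29·0.71·0.93·3.37 = 6.7657 (%²).
σ_p = √6.7657 = 2.601%.
VaR = 2.326 × 2.601% = 6.050%; on $1,000,000 that is $60,500.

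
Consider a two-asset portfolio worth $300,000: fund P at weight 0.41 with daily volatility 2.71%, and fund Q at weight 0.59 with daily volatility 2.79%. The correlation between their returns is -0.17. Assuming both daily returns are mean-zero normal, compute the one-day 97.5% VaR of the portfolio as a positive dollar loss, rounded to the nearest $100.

$10,700

σ_p² = 0.41²·2.71² + 0.59²·2.79² + 2·-0.17·0.41·0.59·2.71·2.79 = 3.3223 (%²).
σ_p = √3.3223 = 1.823%.
At 97.5%, z = 1.960.
VaR = 1.960 × 1.823% = 3.573%; on $300,000 that is $10,719.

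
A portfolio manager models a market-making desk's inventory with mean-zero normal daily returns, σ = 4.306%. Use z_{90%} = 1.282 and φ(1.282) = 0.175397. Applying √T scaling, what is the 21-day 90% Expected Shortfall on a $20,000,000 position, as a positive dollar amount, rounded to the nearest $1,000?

$6,922,000

σ_{21d} = 4.306% × √21 = 19.733%.
ES multiplier = φ(z)/(1−α) = 0.175397/0.1 = 1.754.
ES = 19.733% × 1.754 = 34.612%; on $20,000,000: $6,922,400.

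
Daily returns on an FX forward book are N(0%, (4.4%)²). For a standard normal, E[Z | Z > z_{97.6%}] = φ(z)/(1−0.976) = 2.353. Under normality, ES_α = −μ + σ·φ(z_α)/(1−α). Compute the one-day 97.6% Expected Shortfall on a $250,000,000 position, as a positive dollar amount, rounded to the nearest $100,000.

ES = 4.4% × 2.353 = 10.353%.
On $250,000,000: 0.10353 × $250,000,000 = $25,882,500.

$25,900,000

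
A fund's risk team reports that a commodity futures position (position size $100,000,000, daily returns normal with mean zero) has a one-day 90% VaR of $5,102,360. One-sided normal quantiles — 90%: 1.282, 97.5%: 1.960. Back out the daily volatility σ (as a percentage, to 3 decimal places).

3.980%

VaR as a fraction: $5,102,360 / $100,000,000 = 5.102%.
σ = VaR / z = 5.102% / 1.282 = 3.980%.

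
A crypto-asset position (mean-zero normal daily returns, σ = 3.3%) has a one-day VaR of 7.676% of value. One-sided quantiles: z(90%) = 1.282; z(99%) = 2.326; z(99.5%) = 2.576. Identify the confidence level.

Implied z = VaR/σ = 7.676 / 3.3 = 2.326.
This matches z(99%) = 2.326.

99%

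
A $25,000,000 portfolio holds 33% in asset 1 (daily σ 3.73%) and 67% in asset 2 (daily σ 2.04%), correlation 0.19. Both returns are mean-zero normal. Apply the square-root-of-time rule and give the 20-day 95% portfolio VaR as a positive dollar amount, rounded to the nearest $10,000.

$3,690,000

σ_p = √(0.33²·3.73² + 0.67²·2.04² + 2·0.19·0.33·0.67·3.73·2.04) = 2.006%.
σ_{20d} = 2.006% × √20 = 8.971%.
z(95%) = 1.645.
VaR = 1.645 × 8.971% = 14.757%; on $25,000,000 that is $3,689,250.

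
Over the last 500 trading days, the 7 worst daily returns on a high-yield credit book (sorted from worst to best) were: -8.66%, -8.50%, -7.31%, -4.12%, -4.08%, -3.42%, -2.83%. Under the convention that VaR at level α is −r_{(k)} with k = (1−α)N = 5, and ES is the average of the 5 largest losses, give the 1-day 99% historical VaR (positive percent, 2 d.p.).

4.08%

k = 5; the 5th lowest return is -4.08%, so VaR = 4.08%.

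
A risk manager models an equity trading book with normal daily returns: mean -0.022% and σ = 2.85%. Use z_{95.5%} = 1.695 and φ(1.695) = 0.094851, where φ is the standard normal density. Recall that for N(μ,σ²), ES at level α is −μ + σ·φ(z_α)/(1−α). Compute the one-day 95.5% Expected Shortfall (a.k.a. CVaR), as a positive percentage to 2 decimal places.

6.03%

Tail multiplier: φ(z)/(1−α) = 0.094851 / 0.045 = 2.108.
ES = −(-0.022%) + 2.85% × 2.108 = 6.030%.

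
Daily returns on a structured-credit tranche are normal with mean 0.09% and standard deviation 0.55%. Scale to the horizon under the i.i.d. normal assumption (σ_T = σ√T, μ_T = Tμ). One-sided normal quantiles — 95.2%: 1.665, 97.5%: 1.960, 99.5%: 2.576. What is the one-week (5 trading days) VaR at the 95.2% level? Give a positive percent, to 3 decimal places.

σ_{5d} = 0.55% × √5 = 1.230%; μ_{5d} = 5 × 0.09% = 0.450%.
VaR = −(0.450%) + 1.665 × 1.230% = 1.598%.

1.598%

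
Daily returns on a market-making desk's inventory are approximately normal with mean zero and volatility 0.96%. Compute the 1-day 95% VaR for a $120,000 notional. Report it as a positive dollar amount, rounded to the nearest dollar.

$1,895

At 95% one-sided, z = 1.645.
VaR = z·σ = 1.645 × 0.96% = 1.579%.
On $120,000: 0.01579 × $120,000 = $1,895.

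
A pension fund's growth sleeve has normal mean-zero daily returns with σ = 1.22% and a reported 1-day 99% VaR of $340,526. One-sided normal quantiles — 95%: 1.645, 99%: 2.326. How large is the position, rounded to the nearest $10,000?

$12,000,000

VaR as a fraction of value: z·σ = 2.326 × 1.22% = 2.83772%.
Position = $340,526 / 0.0283772 = $11,999,986.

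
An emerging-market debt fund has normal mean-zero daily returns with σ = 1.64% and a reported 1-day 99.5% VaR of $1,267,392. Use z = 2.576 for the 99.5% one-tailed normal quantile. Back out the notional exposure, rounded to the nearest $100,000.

VaR as a fraction of value: z·σ = 2.576 × 1.64% = 4.22464%.
Position = $1,267,392 / 0.0422464 = $30,000,000.

$30,000,000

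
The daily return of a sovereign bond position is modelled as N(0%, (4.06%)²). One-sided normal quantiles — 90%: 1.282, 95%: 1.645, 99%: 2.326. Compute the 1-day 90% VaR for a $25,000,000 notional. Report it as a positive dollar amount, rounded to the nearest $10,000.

$1,300,000

VaR = z·σ = 1.282 × 4.06% = 5.205%.
On $25,000,000: 0.05205 × $25,000,000 = $1,301,250.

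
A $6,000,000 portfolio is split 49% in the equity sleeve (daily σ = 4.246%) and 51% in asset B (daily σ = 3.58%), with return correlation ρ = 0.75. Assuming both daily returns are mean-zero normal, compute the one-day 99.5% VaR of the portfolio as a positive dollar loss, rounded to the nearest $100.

σ_p² = 0.49²·4.246² + 0.51²·3.58² + 2·0.75·0.49·0.51·4.246·3.58 = 13.3602 (%²).
σ_p = √13.3602 = 3.655%.
At 99.5%, z = 2.576.
VaR = 2.576 × 3.655% = 9.415%; on $6,000,000 that is $564,900.

$564,900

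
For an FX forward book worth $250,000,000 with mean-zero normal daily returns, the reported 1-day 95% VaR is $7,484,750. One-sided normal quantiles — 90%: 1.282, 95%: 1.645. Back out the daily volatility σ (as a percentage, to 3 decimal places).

1.820%

VaR as a fraction: $7,484,750 / $250,000,000 = 2.994%.
σ = VaR / z = 2.994% / 1.645 = 1.820%.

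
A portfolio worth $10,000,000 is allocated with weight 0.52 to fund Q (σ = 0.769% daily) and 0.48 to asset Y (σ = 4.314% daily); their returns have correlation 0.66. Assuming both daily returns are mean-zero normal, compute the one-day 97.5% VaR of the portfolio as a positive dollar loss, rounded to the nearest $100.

σ_p² = 0.52²·0.769² + 0.48²·4.314² + 2·0.66·0.52·0.48·0.769·4.314 = 5.5408 (%²).
σ_p = √5.5408 = 2.354%.
At 97.5%, z = 1.960.
VaR = 1.960 × 2.354% = 4.614%; on $10,000,000 that is $461,400.

$461,400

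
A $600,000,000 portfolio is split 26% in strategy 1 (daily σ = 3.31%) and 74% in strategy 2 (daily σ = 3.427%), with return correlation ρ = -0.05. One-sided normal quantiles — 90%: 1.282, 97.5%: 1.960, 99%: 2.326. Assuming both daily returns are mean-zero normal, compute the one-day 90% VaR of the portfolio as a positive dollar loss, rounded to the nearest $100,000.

σ_p² = 0.26²·3.31² + 0.74²·3.427² + 2·-0.05·0.26·0.74·3.31·3.427 = 6.9536 (%²).
σ_p = √6.9536 = 2.637%.
VaR = 1.282 × 2.637% = 3.381%; on $600,000,000 that is $20,286,000.

$20,300,000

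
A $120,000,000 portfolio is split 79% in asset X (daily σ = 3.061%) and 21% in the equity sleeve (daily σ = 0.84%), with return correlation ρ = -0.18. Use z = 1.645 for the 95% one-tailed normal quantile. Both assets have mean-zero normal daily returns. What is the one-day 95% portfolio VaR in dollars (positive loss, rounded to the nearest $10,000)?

σ_p² = 0.79²·3.061² + 0.21²·0.84² + 2·-0.18·0.79·0.21·3.061·0.84 = 5.7252 (%²).
σ_p = √5.7252 = 2.393%.
VaR = 1.645 × 2.393% = 3.936%; on $120,000,000 that is $4,723,200.

$4,720,000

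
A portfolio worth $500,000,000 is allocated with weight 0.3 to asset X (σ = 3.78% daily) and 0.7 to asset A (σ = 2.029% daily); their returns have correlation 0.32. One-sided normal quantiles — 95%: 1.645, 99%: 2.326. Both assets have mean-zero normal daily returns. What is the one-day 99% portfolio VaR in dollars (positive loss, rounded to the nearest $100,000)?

σ_p² = 0.3²·3.78² + 0.7²·2.029² + 2·0.32·0.3·0.7·3.78·2.029 = 4.3340 (%²).
σ_p = √4.3340 = 2.082%.
VaR = 2.326 × 2.082% = 4.843%; on $500,000,000 that is $24,215,000.

$24,200,000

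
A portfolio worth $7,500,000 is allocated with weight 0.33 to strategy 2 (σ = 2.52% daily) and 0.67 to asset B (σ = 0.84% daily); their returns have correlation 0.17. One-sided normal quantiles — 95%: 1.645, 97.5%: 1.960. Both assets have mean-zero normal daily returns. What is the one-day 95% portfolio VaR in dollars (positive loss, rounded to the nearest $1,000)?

σ_p² = 0.33²·2.52² + 0.67²·0.84² + 2·0.17·0.33·0.67·2.52·0.84 = 1.1674 (%²).
σ_p = √1.1674 = 1.080%.
VaR = 1.645 × 1.080% = 1.777%; on $7,500,000 that is $133,275.

$133,000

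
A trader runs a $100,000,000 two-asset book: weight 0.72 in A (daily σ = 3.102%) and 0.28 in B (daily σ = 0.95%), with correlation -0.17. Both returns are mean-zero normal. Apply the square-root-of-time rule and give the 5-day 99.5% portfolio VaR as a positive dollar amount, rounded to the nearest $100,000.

$12,700,000

σ_p = √(0.72²·3.102² + 0.28²·0.95² + 2·-0.17·0.72·0.28·3.102·0.95) = 2.204%.
σ_{5d} = 2.204% × √5 = 4.928%.
z(99.5%) = 2.576.
VaR = 2.576 × 4.928% = 12.695%; on $100,000,000 that is $12,695,000.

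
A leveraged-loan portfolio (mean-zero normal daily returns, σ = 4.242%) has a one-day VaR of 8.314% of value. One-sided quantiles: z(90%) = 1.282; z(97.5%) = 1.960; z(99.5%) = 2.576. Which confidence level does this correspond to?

Implied z = VaR/σ = 8.314 / 4.242 = 1.960.
This matches z(97.5%) = 1.960.

97.5%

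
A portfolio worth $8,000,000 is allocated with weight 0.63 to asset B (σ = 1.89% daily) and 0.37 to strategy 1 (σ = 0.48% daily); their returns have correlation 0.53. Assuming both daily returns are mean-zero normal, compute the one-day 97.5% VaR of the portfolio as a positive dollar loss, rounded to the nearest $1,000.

σ_p² = 0.63²·1.89² + 0.37²·0.48² + 2·0.53·0.63·0.37·1.89·0.48 = 1.6735 (%²).
σ_p = √1.6735 = 1.294%.
At 97.5%, z = 1.960.
VaR = 1.960 × 1.294% = 2.536%; on $8,000,000 that is $202,880.

$203,000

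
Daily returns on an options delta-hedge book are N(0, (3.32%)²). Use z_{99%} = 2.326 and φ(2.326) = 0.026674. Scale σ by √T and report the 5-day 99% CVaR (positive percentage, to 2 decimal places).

σ_{5d} = 3.32% × √5 = 7.424%.
ES multiplier = φ(z)/(1−α) = 0.026674/0.01 = 2.667.
ES = 7.424% × 2.667 = 19.800%.

19.80%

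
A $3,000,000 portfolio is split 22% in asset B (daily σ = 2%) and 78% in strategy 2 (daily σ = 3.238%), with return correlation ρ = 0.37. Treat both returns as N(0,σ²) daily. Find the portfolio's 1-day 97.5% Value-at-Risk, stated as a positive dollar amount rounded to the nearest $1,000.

$160,000

σ_p² = 0.22²·2² + 0.78²·3.238² + 2·0.37·0.22·0.78·2·3.238 = 7.3948 (%²).
σ_p = √7.3948 = 2.719%.
At 97.5%, z = 1.960.
VaR = 1.960 × 2.719% = 5.329%; on $3,000,000 that is $159,870.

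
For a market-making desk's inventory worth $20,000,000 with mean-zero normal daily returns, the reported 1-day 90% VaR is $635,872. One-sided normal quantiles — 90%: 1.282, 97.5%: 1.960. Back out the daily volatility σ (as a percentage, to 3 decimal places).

VaR as a fraction: $635,872 / $20,000,000 = 3.179%.
σ = VaR / z = 3.179% / 1.282 = 2.480%.

2.480%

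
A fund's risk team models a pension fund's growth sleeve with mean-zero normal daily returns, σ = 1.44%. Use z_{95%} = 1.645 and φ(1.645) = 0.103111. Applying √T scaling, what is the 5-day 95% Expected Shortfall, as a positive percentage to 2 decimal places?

σ_{5d} = 1.44% × √5 = 3.220%.
ES multiplier = φ(z)/(1−α) = 0.103111/0.05 = 2.062.
ES = 3.220% × 2.062 = 6.640%.

6.64%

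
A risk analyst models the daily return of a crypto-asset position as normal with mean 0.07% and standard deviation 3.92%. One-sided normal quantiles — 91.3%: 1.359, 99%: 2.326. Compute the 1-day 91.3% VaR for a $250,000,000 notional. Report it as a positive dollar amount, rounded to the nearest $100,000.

$13,100,000

VaR = −μ + z·σ = −(0.07%) + 1.359 × 3.92% = 5.257%.
On $250,000,000: 0.05257 × $250,000,000 = $13,142,500.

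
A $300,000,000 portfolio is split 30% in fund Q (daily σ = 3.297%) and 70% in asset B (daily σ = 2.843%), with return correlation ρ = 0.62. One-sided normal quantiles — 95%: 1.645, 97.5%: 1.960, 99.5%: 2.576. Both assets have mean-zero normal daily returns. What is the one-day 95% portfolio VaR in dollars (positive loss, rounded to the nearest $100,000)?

σ_p² = 0.3²·3.297² + 0.7²·2.843² + 2·0.62·0.3·0.7·3.297·2.843 = 7.3796 (%²).
σ_p = √7.3796 = 2.717%.
VaR = 1.645 × 2.717% = 4.469%; on $300,000,000 that is $13,407,000.

$13,400,000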